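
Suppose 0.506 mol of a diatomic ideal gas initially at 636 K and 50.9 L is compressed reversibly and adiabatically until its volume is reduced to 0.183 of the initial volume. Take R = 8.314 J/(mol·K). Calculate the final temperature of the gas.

1250 K

P₁ = nRT₁/V₁ = 0.506×8.314×636/50.9 = 52.6 kPa.
Adiabatic: TV^(γ−1) = const ⇒ T₂ = 636×(5.46)^0.400 = 1250 K; PV^γ = const ⇒ P₂ = 567 kPa.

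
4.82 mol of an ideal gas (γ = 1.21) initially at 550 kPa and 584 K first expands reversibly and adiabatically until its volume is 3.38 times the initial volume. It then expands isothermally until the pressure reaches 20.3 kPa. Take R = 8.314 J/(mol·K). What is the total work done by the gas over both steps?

58200 J

V₁ = nRT₁/P₁ = 4.82×8.314×584/550 = 42.6 L.
Step 1 — Adiabatic: TV^(γ−1) = const ⇒ T₂ = 584×(0.296)^0.210 = 452 K; PV^γ = const ⇒ P₂ = 126 kPa.
ΔU = nCvΔT = 4.82×39.6×(452−584) = -25100 J.
Q = 0 for an adiabatic process, so W = −ΔU = 25100 J.
State after step 1: P = 126 kPa, V = 144 L, T = 452 K.
Step 2 — Isothermal: T stays 452 K; PV = const ⇒ V₂ = 893 L, P₂ = 20.3 kPa.
ΔU = 0 (ideal gas, T constant).
W = nRT ln(V₂/V₁) = 4.82×8.314×452×ln(6.21) = 33100 J.
Q = ΔU + W = 33100 J.
Net over both steps: W = 58200 J, Q = 33100 J, ΔU = -25100 J.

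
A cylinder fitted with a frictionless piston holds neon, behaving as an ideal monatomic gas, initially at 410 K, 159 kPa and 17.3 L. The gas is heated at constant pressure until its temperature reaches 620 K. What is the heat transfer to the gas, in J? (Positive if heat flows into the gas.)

3520 J

n = P₁V₁/(RT₁) = 159×17.3/(8.314×410) = 0.807 mol.
Isobaric: P stays 159 kPa; V/T = const ⇒ T₂ = 620 K, V₂ = 26.2 L.
W = PΔV = 159×(26.2−17.3) kPa·L = 1410 J.
ΔU = nCvΔT = 0.807×12.5×(620−410) = 2110 J.
Q = ΔU + W = nCpΔT = 3520 J.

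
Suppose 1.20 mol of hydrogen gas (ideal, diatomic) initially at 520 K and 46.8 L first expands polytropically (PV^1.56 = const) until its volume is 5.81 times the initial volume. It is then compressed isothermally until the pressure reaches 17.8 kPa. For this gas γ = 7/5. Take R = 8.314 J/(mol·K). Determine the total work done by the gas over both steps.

P₁ = nRT₁/V₁ = 1.20×8.314×520/46.8 = 111 kPa.
Step 1 — Polytropic n=1.56: T₂ = T₁(V₁/V₂)^(n−1) = 520×(0.172)^0.56 = 194 K; P₂ = P₁(V₁/V₂)^n = 7.12 kPa.
W = (P₁V₁−P₂V₂)/(n−1) = (111×46.8−7.12×272)/0.56 = 5810 J.
ΔU = nCvΔT = 1.20×20.8×(194−520) = -8130 J.
Q = ΔU + W = -2320 J.
State after step 1: P = 7.12 kPa, V = 272 L, T = 194 K.
Step 2 — Isothermal: T stays 194 K; PV = const ⇒ V₂ = 109 L, P₂ = 17.8 kPa.
ΔU = 0 (ideal gas, T constant).
W = nRT ln(V₂/V₁) = 1.20×8.314×194×ln(0.400) = -1770 J.
Q = ΔU + W = -1770 J.
Net over both steps: W = 4030 J, Q = -4100 J, ΔU = -8130 J.

4030 J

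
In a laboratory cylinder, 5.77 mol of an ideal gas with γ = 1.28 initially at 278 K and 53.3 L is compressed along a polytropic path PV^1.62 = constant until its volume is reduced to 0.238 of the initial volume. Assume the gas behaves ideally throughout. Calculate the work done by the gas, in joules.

P₁ = nRT₁/V₁ = 5.77×8.314×278/53.3 = 250 kPa.
Polytropic n=1.62: T₂ = T₁(V₁/V₂)^(n−1) = 278×(4.20)^0.62 = 677 K; P₂ = P₁(V₁/V₂)^n = 2560 kPa.
W = (P₁V₁−P₂V₂)/(n−1) = (250×53.3−2560×12.7)/0.62 = -30900 J.

-30900 J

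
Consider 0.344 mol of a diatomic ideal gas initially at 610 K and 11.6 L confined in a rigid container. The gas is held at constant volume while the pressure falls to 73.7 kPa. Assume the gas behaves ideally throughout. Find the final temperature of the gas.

299 K

P₁ = nRT₁/V₁ = 0.344×8.314×610/11.6 = 150 kPa.
Isochoric: V stays 11.6 L; P/T = const ⇒ T₂ = 299 K, P₂ = 73.7 kPa.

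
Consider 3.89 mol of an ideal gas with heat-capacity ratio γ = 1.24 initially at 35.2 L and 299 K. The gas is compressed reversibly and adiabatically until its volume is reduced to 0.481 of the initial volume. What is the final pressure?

681 kPa

P₁ = nRT₁/V₁ = 3.89×8.314×299/35.2 = 275 kPa.
Adiabatic: TV^(γ−1) = const ⇒ T₂ = 299×(2.08)^0.240 = 356 K; PV^γ = const ⇒ P₂ = 681 kPa.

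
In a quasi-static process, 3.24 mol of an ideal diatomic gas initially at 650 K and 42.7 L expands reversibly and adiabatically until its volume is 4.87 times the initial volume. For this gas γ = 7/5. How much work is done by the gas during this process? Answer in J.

20500 J

P₁ = nRT₁/V₁ = 3.24×8.314×650/42.7 = 410 kPa.
Adiabatic: TV^(γ−1) = const ⇒ T₂ = 650×(0.205)^0.400 = 345 K; PV^γ = const ⇒ P₂ = 44.7 kPa.
ΔU = nCvΔT = 3.24×20.8×(345−650) = -20500 J.
Q = 0 for an adiabatic process, so W = −ΔU = 20500 J.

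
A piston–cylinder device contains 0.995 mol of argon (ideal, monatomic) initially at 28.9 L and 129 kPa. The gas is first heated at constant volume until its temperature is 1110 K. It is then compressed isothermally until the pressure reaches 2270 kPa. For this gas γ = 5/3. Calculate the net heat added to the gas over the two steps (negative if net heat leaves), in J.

-9870 J

T₁ = P₁V₁/(nR) = 129×28.9/(0.995×8.314) = 451 K.
Step 1 — Isochoric: V stays 28.9 L; P/T = const ⇒ T₂ = 1110 K, P₂ = 318 kPa.
W = 0 (no volume change).
ΔU = nCvΔT = 0.995×12.5×(1110−451) = 8180 J.
Q = ΔU = 8180 J.
State after step 1: P = 318 kPa, V = 28.9 L, T = 1110 K.
Step 2 — Isothermal: T stays 1110 K; PV = const ⇒ V₂ = 4.05 L, P₂ = 2270 kPa.
ΔU = 0 (ideal gas, T constant).
W = nRT ln(V₂/V₁) = 0.995×8.314×1110×ln(0.140) = -18100 J.
Q = ΔU + W = -18100 J.
Net over both steps: W = -18100 J, Q = -9870 J, ΔU = 8180 J.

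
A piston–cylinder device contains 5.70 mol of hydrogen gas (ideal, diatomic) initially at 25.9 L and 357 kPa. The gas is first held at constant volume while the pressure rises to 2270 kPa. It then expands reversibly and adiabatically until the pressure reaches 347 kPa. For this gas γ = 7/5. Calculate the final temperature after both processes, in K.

T₁ = P₁V₁/(nR) = 357×25.9/(5.70×8.314) = 195 K.
Step 1 — Isochoric: V stays 25.9 L; P/T = const ⇒ T₂ = 1240 K, P₂ = 2270 kPa.
W = 0 (no volume change).
ΔU = nCvΔT = 5.70×20.8×(1240−195) = 124000 J.
Q = ΔU = 124000 J.
State after step 1: P = 2270 kPa, V = 25.9 L, T = 1240 K.
Step 2 — Adiabatic: T₂/T₁ = (P₂/P₁)^((γ−1)/γ) ⇒ T₂ = 1240×(0.153)^0.286 = 725 K; V₂ = 99.1 L.
ΔU = nCvΔT = 5.70×20.8×(725−1240) = -61000 J.
Q = 0 for an adiabatic process, so W = −ΔU = 61000 J.
Net over both steps: W = 61000 J, Q = 124000 J, ΔU = 62800 J.

725 K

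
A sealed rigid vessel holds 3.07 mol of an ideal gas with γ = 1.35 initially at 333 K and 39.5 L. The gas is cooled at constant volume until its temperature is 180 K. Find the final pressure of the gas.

P₁ = nRT₁/V₁ = 3.07×8.314×333/39.5 = 215 kPa.
Isochoric: V stays 39.5 L; P/T = const ⇒ T₂ = 180 K, P₂ = 116 kPa.

116 kPa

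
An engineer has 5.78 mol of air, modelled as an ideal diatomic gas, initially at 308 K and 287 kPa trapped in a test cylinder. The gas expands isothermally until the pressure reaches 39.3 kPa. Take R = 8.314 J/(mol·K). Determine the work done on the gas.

-29400 J

V₁ = nRT₁/P₁ = 5.78×8.314×308/287 = 51.6 L.
Isothermal: T stays 308 K; PV = const ⇒ V₂ = 377 L, P₂ = 39.3 kPa.
W = nRT ln(V₂/V₁) = 5.78×8.314×308×ln(7.30) = 29400 J.
Work done on the gas = −W_by = -29400 J.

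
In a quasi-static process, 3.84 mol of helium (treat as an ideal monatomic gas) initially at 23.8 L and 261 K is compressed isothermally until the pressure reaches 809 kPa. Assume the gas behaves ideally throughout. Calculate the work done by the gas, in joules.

P₁ = nRT₁/V₁ = 3.84×8.314×261/23.8 = 350 kPa.
Isothermal: T stays 261 K; PV = const ⇒ V₂ = 10.3 L, P₂ = 809 kPa.
W = nRT ln(V₂/V₁) = 3.84×8.314×261×ln(0.433) = -6980 J.

-6980 J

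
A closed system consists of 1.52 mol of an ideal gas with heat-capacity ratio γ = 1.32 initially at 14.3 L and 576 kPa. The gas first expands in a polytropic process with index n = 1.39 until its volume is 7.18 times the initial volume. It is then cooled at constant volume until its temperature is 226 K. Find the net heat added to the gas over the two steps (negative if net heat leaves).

-5490 J

T₁ = P₁V₁/(nR) = 576×14.3/(1.52×8.314) = 652 K.
Step 1 — Polytropic n=1.39: T₂ = T₁(V₁/V₂)^(n−1) = 652×(0.139)^0.39 = 302 K; P₂ = P₁(V₁/V₂)^n = 37.2 kPa.
W = (P₁V₁−P₂V₂)/(n−1) = (576×14.3−37.2×103)/0.39 = 11300 J.
ΔU = nCvΔT = 1.52×26.0×(302−652) = -13800 J.
Q = ΔU + W = -2480 J.
State after step 1: P = 37.2 kPa, V = 103 L, T = 302 K.
Step 2 — Isochoric: V stays 103 L; P/T = const ⇒ T₂ = 226 K, P₂ = 27.8 kPa.
W = 0 (no volume change).
ΔU = nCvΔT = 1.52×26.0×(226−302) = -3010 J.
Q = ΔU = -3010 J.
Net over both steps: W = 11300 J, Q = -5490 J, ΔU = -16800 J.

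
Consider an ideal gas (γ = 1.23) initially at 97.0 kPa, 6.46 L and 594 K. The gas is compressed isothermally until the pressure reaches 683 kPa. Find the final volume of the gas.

0.917 L

Isothermal: T stays 594 K; PV = const ⇒ V₂ = 0.917 L, P₂ = 683 kPa.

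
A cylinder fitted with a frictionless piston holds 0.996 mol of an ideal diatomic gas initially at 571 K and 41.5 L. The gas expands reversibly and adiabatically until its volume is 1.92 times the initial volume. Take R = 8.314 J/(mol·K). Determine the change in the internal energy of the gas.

P₁ = nRT₁/V₁ = 0.996×8.314×571/41.5 = 114 kPa.
Adiabatic: TV^(γ−1) = const ⇒ T₂ = 571×(0.521)^0.400 = 440 K; PV^γ = const ⇒ P₂ = 45.7 kPa.
For an ideal gas ΔU = nCvΔT with Cv = (5/2)R = 20.8 J/(mol·K).
ΔU = 0.996×20.8×(440−571) = -2710 J.

-2710 J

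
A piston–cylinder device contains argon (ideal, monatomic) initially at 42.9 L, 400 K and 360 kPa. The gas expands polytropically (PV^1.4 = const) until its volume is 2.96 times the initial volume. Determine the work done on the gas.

-13600 J

n = P₁V₁/(RT₁) = 360×42.9/(8.314×400) = 4.64 mol.
Polytropic n=1.4: T₂ = T₁(V₁/V₂)^(n−1) = 400×(0.338)^0.40 = 259 K; P₂ = P₁(V₁/V₂)^n = 78.8 kPa.
W = (P₁V₁−P₂V₂)/(n−1) = (360×42.9−78.8×127)/0.40 = 13600 J.
Work done on the gas = −W_by = -13600 J.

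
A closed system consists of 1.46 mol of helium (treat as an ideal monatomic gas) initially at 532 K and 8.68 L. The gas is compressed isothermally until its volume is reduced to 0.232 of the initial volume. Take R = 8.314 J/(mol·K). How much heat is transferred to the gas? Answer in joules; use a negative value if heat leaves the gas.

-9430 J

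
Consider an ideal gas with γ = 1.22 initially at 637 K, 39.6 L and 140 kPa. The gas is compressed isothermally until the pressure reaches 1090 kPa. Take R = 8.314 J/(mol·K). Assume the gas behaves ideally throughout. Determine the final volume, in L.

Isothermal: T stays 637 K; PV = const ⇒ V₂ = 5.09 L, P₂ = 1090 kPa.

5.09 L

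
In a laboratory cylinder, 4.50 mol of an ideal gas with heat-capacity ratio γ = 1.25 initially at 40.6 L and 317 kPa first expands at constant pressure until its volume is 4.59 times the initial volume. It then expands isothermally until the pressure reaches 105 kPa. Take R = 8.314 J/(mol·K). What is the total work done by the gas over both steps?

111000 J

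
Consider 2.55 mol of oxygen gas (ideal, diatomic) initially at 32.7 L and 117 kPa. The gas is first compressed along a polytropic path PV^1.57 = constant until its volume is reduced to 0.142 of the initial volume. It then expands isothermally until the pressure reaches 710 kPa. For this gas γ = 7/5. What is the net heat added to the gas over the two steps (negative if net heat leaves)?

20500 J

T₁ = P₁V₁/(nR) = 117×32.7/(2.55×8.314) = 180 K.
Step 1 — Polytropic n=1.57: T₂ = T₁(V₁/V₂)^(n−1) = 180×(7.04)^0.57 = 549 K; P₂ = P₁(V₁/V₂)^n = 2510 kPa.
W = (P₁V₁−P₂V₂)/(n−1) = (117×32.7−2510×4.64)/0.57 = -13700 J.
ΔU = nCvΔT = 2.55×20.8×(549−180) = 19500 J.
Q = ΔU + W = 5830 J.
State after step 1: P = 2510 kPa, V = 4.64 L, T = 549 K.
Step 2 — Isothermal: T stays 549 K; PV = const ⇒ V₂ = 16.4 L, P₂ = 710 kPa.
ΔU = 0 (ideal gas, T constant).
W = nRT ln(V₂/V₁) = 2.55×8.314×549×ln(3.53) = 14700 J.
Q = ΔU + W = 14700 J.
Net over both steps: W = 974 J, Q = 20500 J, ΔU = 19500 J.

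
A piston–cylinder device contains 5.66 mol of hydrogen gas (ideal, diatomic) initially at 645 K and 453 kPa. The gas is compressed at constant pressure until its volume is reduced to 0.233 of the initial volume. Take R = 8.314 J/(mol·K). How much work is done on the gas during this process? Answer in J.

V₁ = nRT₁/P₁ = 5.66×8.314×645/453 = 67.0 L.
Isobaric: P stays 453 kPa; V/T = const ⇒ T₂ = 150 K, V₂ = 15.6 L.
W = PΔV = 453×(15.6−67.0) kPa·L = -23300 J.
Work done on the gas = −W_by = 23300 J.

23300 J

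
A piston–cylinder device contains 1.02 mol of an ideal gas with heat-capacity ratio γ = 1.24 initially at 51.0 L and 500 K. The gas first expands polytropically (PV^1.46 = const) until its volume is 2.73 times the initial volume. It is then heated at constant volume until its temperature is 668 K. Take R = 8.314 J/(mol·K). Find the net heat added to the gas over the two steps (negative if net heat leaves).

9350 J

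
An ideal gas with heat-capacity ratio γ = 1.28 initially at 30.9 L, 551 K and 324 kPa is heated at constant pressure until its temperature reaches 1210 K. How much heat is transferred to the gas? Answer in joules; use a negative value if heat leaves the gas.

54700 J

n = P₁V₁/(RT₁) = 324×30.9/(8.314×551) = 2.19 mol.
Isobaric: P stays 324 kPa; V/T = const ⇒ T₂ = 1210 K, V₂ = 67.9 L.
W = PΔV = 324×(67.9−30.9) kPa·L = 12000 J.
ΔU = nCvΔT = 2.19×29.7×(1210−551) = 42800 J.
Q = ΔU + W = nCpΔT = 54700 J.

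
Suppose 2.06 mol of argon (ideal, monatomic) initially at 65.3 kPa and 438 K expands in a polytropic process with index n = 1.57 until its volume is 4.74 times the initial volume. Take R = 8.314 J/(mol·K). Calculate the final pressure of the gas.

V₁ = nRT₁/P₁ = 2.06×8.314×438/65.3 = 115 L.
Polytropic n=1.57: T₂ = T₁(V₁/V₂)^(n−1) = 438×(0.211)^0.57 = 180 K; P₂ = P₁(V₁/V₂)^n = 5.67 kPa.

5.67 kPa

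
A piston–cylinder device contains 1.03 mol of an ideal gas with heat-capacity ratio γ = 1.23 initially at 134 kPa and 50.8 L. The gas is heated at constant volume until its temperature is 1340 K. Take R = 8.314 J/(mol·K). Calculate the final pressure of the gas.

226 kPa

T₁ = P₁V₁/(nR) = 134×50.8/(1.03×8.314) = 795 K.
Isochoric: V stays 50.8 L; P/T = const ⇒ T₂ = 1340 K, P₂ = 226 kPa.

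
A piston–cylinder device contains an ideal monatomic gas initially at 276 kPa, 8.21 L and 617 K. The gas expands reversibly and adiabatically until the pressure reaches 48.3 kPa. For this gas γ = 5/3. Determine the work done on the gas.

n = P₁V₁/(RT₁) = 276×8.21/(8.314×617) = 0.442 mol.
Adiabatic: T₂/T₁ = (P₂/P₁)^((γ−1)/γ) ⇒ T₂ = 617×(0.175)^0.400 = 307 K; V₂ = 23.4 L.
ΔU = nCvΔT = 0.442×12.5×(307−617) = -1710 J.
Q = 0 for an adiabatic process, so W = −ΔU = 1710 J.
Work done on the gas = −W_by = -1710 J.

-1710 J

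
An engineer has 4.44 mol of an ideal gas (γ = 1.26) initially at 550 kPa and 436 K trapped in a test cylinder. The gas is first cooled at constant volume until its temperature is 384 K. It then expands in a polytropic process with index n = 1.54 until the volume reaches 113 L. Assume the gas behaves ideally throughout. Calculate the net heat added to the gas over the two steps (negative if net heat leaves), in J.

-22000 J

V₁ = nRT₁/P₁ = 4.44×8.314×436/550 = 29.3 L.
Step 1 — Isochoric: V stays 29.3 L; P/T = const ⇒ T₂ = 384 K, P₂ = 484 kPa.
W = 0 (no volume change).
ΔU = nCvΔT = 4.44×32.0×(384−436) = -7380 J.
Q = ΔU = -7380 J.
State after step 1: P = 484 kPa, V = 29.3 L, T = 384 K.
Step 2 — Polytropic n=1.54: T₂ = T₁(V₁/V₂)^(n−1) = 384×(0.259)^0.54 = 185 K; P₂ = P₁(V₁/V₂)^n = 60.5 kPa.
W = (P₁V₁−P₂V₂)/(n−1) = (484×29.3−60.5×113)/0.54 = 13600 J.
ΔU = nCvΔT = 4.44×32.0×(185−384) = -28200 J.
Q = ΔU + W = -14600 J.
Net over both steps: W = 13600 J, Q = -22000 J, ΔU = -35600 J.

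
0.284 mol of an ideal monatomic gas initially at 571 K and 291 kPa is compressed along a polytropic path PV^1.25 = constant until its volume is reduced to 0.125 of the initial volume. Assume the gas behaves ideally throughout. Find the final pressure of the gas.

3920 kPa

V₁ = nRT₁/P₁ = 0.284×8.314×571/291 = 4.63 L.
Polytropic n=1.25: T₂ = T₁(V₁/V₂)^(n−1) = 571×(8.00)^0.25 = 960 K; P₂ = P₁(V₁/V₂)^n = 3920 kPa.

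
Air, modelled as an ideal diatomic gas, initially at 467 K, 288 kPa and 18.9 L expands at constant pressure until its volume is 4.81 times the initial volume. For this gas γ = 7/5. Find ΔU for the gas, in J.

n = P₁V₁/(RT₁) = 288×18.9/(8.314×467) = 1.40 mol.
Isobaric: P stays 288 kPa; V/T = const ⇒ T₂ = 2250 K, V₂ = 90.9 L.
For an ideal gas ΔU = nCvΔT with Cv = (5/2)R = 20.8 J/(mol·K).
ΔU = 1.40×20.8×(2250−467) = 51800 J.

51800 J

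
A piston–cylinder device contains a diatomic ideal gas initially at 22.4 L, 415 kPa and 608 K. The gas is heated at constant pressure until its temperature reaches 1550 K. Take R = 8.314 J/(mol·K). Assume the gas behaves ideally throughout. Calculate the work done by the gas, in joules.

n = P₁V₁/(RT₁) = 415×22.4/(8.314×608) = 1.84 mol.
Isobaric: P stays 415 kPa; V/T = const ⇒ T₂ = 1550 K, V₂ = 57.1 L.
W = PΔV = 415×(57.1−22.4) kPa·L = 14400 J.

14400 J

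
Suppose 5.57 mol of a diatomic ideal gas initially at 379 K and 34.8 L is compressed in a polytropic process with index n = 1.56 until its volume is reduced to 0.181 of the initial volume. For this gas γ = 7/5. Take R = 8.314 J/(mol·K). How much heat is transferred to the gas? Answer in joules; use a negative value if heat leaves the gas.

20100 J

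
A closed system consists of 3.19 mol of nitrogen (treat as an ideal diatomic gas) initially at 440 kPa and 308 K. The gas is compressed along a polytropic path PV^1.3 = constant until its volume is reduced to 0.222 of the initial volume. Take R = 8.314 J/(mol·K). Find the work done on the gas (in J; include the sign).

V₁ = nRT₁/P₁ = 3.19×8.314×308/440 = 18.6 L.
Polytropic n=1.3: T₂ = T₁(V₁/V₂)^(n−1) = 308×(4.50)^0.30 = 484 K; P₂ = P₁(V₁/V₂)^n = 3110 kPa.
W = (P₁V₁−P₂V₂)/(n−1) = (440×18.6−3110×4.12)/0.30 = -15500 J.
Work done on the gas = −W_by = 15500 J.

15500 J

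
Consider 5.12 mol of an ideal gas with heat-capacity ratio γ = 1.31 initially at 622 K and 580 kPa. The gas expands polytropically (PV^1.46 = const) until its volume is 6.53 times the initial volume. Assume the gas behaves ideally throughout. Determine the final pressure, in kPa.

37.5 kPa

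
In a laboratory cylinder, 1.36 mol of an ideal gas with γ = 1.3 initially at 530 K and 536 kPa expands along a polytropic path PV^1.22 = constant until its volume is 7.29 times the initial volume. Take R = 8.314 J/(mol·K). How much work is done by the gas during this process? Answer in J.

V₁ = nRT₁/P₁ = 1.36×8.314×530/536 = 11.2 L.
Polytropic n=1.22: T₂ = T₁(V₁/V₂)^(n−1) = 530×(0.137)^0.22 = 342 K; P₂ = P₁(V₁/V₂)^n = 47.5 kPa.
W = (P₁V₁−P₂V₂)/(n−1) = (536×11.2−47.5×81.5)/0.22 = 9640 J.

9640 J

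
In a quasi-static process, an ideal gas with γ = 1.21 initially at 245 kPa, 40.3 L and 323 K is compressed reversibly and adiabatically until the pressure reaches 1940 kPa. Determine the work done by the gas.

-20300 J

n = P₁V₁/(RT₁) = 245×40.3/(8.314×323) = 3.68 mol.
Adiabatic: T₂/T₁ = (P₂/P₁)^((γ−1)/γ) ⇒ T₂ = 323×(7.92)^0.174 = 463 K; V₂ = 7.29 L.
ΔU = nCvΔT = 3.68×39.6×(463−323) = 20300 J.
Q = 0 for an adiabatic process, so W = −ΔU = -20300 J.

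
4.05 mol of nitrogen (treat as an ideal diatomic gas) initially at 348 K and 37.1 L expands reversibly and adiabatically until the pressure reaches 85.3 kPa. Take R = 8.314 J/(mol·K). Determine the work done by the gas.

9140 J

P₁ = nRT₁/V₁ = 4.05×8.314×348/37.1 = 316 kPa.
Adiabatic: T₂/T₁ = (P₂/P₁)^((γ−1)/γ) ⇒ T₂ = 348×(0.270)^0.286 = 239 K; V₂ = 94.5 L.
ΔU = nCvΔT = 4.05×20.8×(239−348) = -9140 J.
Q = 0 for an adiabatic process, so W = −ΔU = 9140 J.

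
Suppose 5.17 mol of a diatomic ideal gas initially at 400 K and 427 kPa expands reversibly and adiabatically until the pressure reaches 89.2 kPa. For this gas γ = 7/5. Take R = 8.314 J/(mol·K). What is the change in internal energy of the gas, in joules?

-15500 J

V₁ = nRT₁/P₁ = 5.17×8.314×400/427 = 40.3 L.
Adiabatic: T₂/T₁ = (P₂/P₁)^((γ−1)/γ) ⇒ T₂ = 400×(0.209)^0.286 = 256 K; V₂ = 123 L.
For an ideal gas ΔU = nCvΔT with Cv = (5/2)R = 20.8 J/(mol·K).
ΔU = 5.17×20.8×(256−400) = -15500 J.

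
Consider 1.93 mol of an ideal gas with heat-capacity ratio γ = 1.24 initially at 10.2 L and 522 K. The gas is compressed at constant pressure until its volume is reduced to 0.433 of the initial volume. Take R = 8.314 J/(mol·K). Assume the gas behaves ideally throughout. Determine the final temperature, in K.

226 K

P₁ = nRT₁/V₁ = 1.93×8.314×522/10.2 = 821 kPa.
Isobaric: P stays 821 kPa; V/T = const ⇒ T₂ = 226 K, V₂ = 4.42 L.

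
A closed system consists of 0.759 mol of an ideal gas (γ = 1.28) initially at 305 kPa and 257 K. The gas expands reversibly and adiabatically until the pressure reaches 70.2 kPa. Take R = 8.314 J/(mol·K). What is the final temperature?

186 K

V₁ = nRT₁/P₁ = 0.759×8.314×257/305 = 5.32 L.
Adiabatic: T₂/T₁ = (P₂/P₁)^((γ−1)/γ) ⇒ T₂ = 257×(0.230)^0.219 = 186 K; V₂ = 16.8 L.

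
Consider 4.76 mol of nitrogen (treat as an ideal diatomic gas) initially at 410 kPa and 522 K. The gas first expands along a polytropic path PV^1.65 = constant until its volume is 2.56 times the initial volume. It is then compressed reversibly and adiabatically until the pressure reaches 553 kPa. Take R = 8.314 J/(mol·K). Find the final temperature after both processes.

481 K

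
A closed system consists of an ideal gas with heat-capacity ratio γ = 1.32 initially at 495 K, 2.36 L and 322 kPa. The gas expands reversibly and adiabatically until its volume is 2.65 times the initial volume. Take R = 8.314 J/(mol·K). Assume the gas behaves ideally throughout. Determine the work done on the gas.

n = P₁V₁/(RT₁) = 322×2.36/(8.314×495) = 0.185 mol.
Adiabatic: TV^(γ−1) = const ⇒ T₂ = 495×(0.377)^0.320 = 362 K; PV^γ = const ⇒ P₂ = 89.0 kPa.
ΔU = nCvΔT = 0.185×26.0×(362−495) = -636 J.
Q = 0 for an adiabatic process, so W = −ΔU = 636 J.
Work done on the gas = −W_by = -636 J.

-636 J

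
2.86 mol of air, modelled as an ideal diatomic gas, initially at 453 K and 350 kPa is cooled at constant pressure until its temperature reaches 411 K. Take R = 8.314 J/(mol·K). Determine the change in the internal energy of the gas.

V₁ = nRT₁/P₁ = 2.86×8.314×453/350 = 30.8 L.
Isobaric: P stays 350 kPa; V/T = const ⇒ T₂ = 411 K, V₂ = 27.9 L.
For an ideal gas ΔU = nCvΔT with Cv = (5/2)R = 20.8 J/(mol·K).
ΔU = 2.86×20.8×(411−453) = -2500 J.

-2500 J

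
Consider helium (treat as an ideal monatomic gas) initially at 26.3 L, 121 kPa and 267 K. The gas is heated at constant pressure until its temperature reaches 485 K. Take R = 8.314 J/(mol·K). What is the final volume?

47.8 L

Isobaric: P stays 121 kPa; V/T = const ⇒ T₂ = 485 K, V₂ = 47.8 L.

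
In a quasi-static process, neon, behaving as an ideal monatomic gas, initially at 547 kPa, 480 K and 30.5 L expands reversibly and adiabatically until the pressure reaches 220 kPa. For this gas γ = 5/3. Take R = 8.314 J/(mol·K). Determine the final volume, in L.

52.7 L

Adiabatic: T₂/T₁ = (P₂/P₁)^((γ−1)/γ) ⇒ T₂ = 480×(0.402)^0.400 = 333 K; V₂ = 52.7 L.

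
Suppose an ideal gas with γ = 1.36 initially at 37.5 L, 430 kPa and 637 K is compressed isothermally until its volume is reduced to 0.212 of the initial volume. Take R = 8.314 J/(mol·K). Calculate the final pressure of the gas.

2030 kPa

Isothermal: T stays 637 K; PV = const ⇒ V₂ = 7.95 L, P₂ = 2030 kPa.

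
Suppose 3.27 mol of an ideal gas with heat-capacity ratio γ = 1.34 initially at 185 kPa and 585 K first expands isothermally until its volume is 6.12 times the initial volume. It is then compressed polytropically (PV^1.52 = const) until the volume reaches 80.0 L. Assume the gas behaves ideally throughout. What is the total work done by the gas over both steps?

-22000 J

V₁ = nRT₁/P₁ = 3.27×8.314×585/185 = 86.0 L.
Step 1 — Isothermal: T stays 585 K; PV = const ⇒ V₂ = 526 L, P₂ = 30.2 kPa.
ΔU = 0 (ideal gas, T constant).
W = nRT ln(V₂/V₁) = 3.27×8.314×585×ln(6.12) = 28800 J.
Q = ΔU + W = 28800 J.
State after step 1: P = 30.2 kPa, V = 526 L, T = 585 K.
Step 2 — Polytropic n=1.52: T₂ = T₁(V₁/V₂)^(n−1) = 585×(6.58)^0.52 = 1560 K; P₂ = P₁(V₁/V₂)^n = 529 kPa.
W = (P₁V₁−P₂V₂)/(n−1) = (30.2×526−529×80.0)/0.52 = -50900 J.
ΔU = nCvΔT = 3.27×24.5×(1560−585) = 77800 J.
Q = ΔU + W = 26900 J.
Net over both steps: W = -22000 J, Q = 55700 J, ΔU = 77800 J.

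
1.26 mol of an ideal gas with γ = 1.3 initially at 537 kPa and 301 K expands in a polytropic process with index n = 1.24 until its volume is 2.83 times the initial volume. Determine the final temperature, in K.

234 K

V₁ = nRT₁/P₁ = 1.26×8.314×301/537 = 5.87 L.
Polytropic n=1.24: T₂ = T₁(V₁/V₂)^(n−1) = 301×(0.353)^0.24 = 234 K; P₂ = P₁(V₁/V₂)^n = 148 kPa.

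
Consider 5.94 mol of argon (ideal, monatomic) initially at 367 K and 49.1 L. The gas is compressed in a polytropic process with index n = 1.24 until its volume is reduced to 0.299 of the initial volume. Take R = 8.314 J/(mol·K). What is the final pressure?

P₁ = nRT₁/V₁ = 5.94×8.314×367/49.1 = 369 kPa.
Polytropic n=1.24: T₂ = T₁(V₁/V₂)^(n−1) = 367×(3.34)^0.24 = 490 K; P₂ = P₁(V₁/V₂)^n = 1650 kPa.

1650 kPa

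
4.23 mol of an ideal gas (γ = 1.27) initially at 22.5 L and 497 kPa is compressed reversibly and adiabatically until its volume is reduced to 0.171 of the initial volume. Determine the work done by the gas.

T₁ = P₁V₁/(nR) = 497×22.5/(4.23×8.314) = 318 K.
Adiabatic: TV^(γ−1) = const ⇒ T₂ = 318×(5.85)^0.270 = 512 K; PV^γ = const ⇒ P₂ = 4680 kPa.
ΔU = nCvΔT = 4.23×30.8×(512−318) = 25300 J.
Q = 0 for an adiabatic process, so W = −ΔU = -25300 J.

-25300 J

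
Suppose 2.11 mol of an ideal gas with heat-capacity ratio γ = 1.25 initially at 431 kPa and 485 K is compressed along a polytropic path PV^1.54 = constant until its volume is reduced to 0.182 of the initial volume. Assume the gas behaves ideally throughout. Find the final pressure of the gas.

5940 kPa

V₁ = nRT₁/P₁ = 2.11×8.314×485/431 = 19.7 L.
Polytropic n=1.54: T₂ = T₁(V₁/V₂)^(n−1) = 485×(5.49)^0.54 = 1220 K; P₂ = P₁(V₁/V₂)^n = 5940 kPa.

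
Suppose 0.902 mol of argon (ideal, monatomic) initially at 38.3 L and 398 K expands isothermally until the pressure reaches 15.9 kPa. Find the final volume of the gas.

188 L

P₁ = nRT₁/V₁ = 0.902×8.314×398/38.3 = 77.9 kPa.
Isothermal: T stays 398 K; PV = const ⇒ V₂ = 188 L, P₂ = 15.9 kPa.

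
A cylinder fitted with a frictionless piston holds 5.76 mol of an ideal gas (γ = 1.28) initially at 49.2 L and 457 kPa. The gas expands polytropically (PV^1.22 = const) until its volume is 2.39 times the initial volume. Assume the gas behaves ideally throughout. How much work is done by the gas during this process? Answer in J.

T₁ = P₁V₁/(nR) = 457×49.2/(5.76×8.314) = 470 K.
Polytropic n=1.22: T₂ = T₁(V₁/V₂)^(n−1) = 470×(0.418)^0.22 = 388 K; P₂ = P₁(V₁/V₂)^n = 158 kPa.
W = (P₁V₁−P₂V₂)/(n−1) = (457×49.2−158×118)/0.22 = 17800 J.

17800 J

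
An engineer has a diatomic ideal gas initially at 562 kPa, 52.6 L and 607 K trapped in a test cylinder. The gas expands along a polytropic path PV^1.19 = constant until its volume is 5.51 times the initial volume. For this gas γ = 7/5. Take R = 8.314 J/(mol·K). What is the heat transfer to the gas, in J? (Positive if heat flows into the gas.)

n = P₁V₁/(RT₁) = 562×52.6/(8.314×607) = 5.86 mol.
Polytropic n=1.19: T₂ = T₁(V₁/V₂)^(n−1) = 607×(0.181)^0.19 = 439 K; P₂ = P₁(V₁/V₂)^n = 73.8 kPa.
W = (P₁V₁−P₂V₂)/(n−1) = (562×52.6−73.8×290)/0.19 = 43100 J.
ΔU = nCvΔT = 5.86×20.8×(439−607) = -20500 J.
Q = ΔU + W = 22600 J.

22600 J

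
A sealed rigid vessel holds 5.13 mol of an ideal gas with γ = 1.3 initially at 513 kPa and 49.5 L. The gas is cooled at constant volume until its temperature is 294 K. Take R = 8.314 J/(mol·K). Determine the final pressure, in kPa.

T₁ = P₁V₁/(nR) = 513×49.5/(5.13×8.314) = 595 K.
Isochoric: V stays 49.5 L; P/T = const ⇒ T₂ = 294 K, P₂ = 253 kPa.

253 kPa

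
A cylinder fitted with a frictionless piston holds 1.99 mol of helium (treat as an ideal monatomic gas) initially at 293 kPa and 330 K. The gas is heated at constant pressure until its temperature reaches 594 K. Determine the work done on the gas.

-4370 J

V₁ = nRT₁/P₁ = 1.99×8.314×330/293 = 18.6 L.
Isobaric: P stays 293 kPa; V/T = const ⇒ T₂ = 594 K, V₂ = 33.5 L.
W = PΔV = 293×(33.5−18.6) kPa·L = 4370 J.
Work done on the gas = −W_by = -4370 J.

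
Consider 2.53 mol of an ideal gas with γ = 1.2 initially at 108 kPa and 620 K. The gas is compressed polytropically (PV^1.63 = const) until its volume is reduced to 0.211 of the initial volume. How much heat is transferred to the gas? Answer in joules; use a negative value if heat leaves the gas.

74100 J

V₁ = nRT₁/P₁ = 2.53×8.314×620/108 = 121 L.
Polytropic n=1.63: T₂ = T₁(V₁/V₂)^(n−1) = 620×(4.74)^0.63 = 1650 K; P₂ = P₁(V₁/V₂)^n = 1360 kPa.
W = (P₁V₁−P₂V₂)/(n−1) = (108×121−1360×25.5)/0.63 = -34500 J.
ΔU = nCvΔT = 2.53×41.6×(1650−620) = 109000 J.
Q = ΔU + W = 74100 J.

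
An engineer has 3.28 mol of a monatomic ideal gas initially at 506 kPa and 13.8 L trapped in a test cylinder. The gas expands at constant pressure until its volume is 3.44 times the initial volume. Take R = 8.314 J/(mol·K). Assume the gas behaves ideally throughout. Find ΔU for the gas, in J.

25600 J

T₁ = P₁V₁/(nR) = 506×13.8/(3.28×8.314) = 256 K.
Isobaric: P stays 506 kPa; V/T = const ⇒ T₂ = 881 K, V₂ = 47.5 L.
For an ideal gas ΔU = nCvΔT with Cv = (3/2)R = 12.5 J/(mol·K).
ΔU = 3.28×12.5×(881−256) = 25600 J.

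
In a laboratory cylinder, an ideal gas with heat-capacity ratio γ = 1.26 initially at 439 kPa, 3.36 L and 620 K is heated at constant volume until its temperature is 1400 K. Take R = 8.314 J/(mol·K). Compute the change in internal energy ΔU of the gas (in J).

7140 J

n = P₁V₁/(RT₁) = 439×3.36/(8.314×620) = 0.286 mol.
Isochoric: V stays 3.36 L; P/T = const ⇒ T₂ = 1400 K, P₂ = 991 kPa.
For an ideal gas ΔU = nCvΔT with Cv = R/(γ−1) = 32.0 J/(mol·K).
ΔU = 0.286×32.0×(1400−620) = 7140 J.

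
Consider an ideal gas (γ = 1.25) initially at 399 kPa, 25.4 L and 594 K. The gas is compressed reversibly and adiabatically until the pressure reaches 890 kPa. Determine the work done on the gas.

n = P₁V₁/(RT₁) = 399×25.4/(8.314×594) = 2.05 mol.
Adiabatic: T₂/T₁ = (P₂/P₁)^((γ−1)/γ) ⇒ T₂ = 594×(2.23)^0.200 = 697 K; V₂ = 13.4 L.
ΔU = nCvΔT = 2.05×33.3×(697−594) = 7060 J.
Q = 0 for an adiabatic process, so W = −ΔU = -7060 J.
Work done on the gas = −W_by = 7060 J.

7060 J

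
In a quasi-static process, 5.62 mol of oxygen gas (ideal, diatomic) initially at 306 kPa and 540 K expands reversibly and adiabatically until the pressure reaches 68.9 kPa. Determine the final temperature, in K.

V₁ = nRT₁/P₁ = 5.62×8.314×540/306 = 82.5 L.
Adiabatic: T₂/T₁ = (P₂/P₁)^((γ−1)/γ) ⇒ T₂ = 540×(0.225)^0.286 = 353 K; V₂ = 239 L.

353 K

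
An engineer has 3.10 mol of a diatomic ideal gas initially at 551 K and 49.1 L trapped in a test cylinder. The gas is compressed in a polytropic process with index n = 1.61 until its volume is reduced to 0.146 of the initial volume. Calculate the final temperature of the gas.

P₁ = nRT₁/V₁ = 3.10×8.314×551/49.1 = 289 kPa.
Polytropic n=1.61: T₂ = T₁(V₁/V₂)^(n−1) = 551×(6.85)^0.61 = 1780 K; P₂ = P₁(V₁/V₂)^n = 6410 kPa.

1780 K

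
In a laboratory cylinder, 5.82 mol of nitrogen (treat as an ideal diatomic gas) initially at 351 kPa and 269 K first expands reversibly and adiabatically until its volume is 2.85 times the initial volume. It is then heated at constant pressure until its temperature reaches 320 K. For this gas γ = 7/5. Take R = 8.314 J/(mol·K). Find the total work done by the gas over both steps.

18100 J

V₁ = nRT₁/P₁ = 5.82×8.314×269/351 = 37.1 L.
Step 1 — Adiabatic: TV^(γ−1) = const ⇒ T₂ = 269×(0.351)^0.400 = 177 K; PV^γ = const ⇒ P₂ = 81.0 kPa.
ΔU = nCvΔT = 5.82×20.8×(177−269) = -11100 J.
Q = 0 for an adiabatic process, so W = −ΔU = 11100 J.
State after step 1: P = 81.0 kPa, V = 106 L, T = 177 K.
Step 2 — Isobaric: P stays 81.0 kPa; V/T = const ⇒ T₂ = 320 K, V₂ = 191 L.
W = PΔV = 81.0×(191−106) kPa·L = 6920 J.
ΔU = nCvΔT = 5.82×20.8×(320−177) = 17300 J.
Q = ΔU + W = nCpΔT = 24200 J.
Net over both steps: W = 18100 J, Q = 24200 J, ΔU = 6170 J.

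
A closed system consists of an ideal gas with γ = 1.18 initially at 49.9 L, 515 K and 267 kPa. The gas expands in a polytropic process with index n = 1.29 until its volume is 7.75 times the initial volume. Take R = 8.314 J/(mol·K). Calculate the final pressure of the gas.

Polytropic n=1.29: T₂ = T₁(V₁/V₂)^(n−1) = 515×(0.129)^0.29 = 284 K; P₂ = P₁(V₁/V₂)^n = 19.0 kPa.

19.0 kPa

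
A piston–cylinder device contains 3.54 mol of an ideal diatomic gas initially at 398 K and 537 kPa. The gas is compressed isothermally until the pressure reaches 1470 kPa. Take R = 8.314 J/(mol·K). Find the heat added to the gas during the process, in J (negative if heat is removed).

-11800 J

V₁ = nRT₁/P₁ = 3.54×8.314×398/537 = 21.8 L.
Isothermal: T stays 398 K; PV = const ⇒ V₂ = 7.97 L, P₂ = 1470 kPa.
ΔU = 0 (ideal gas, T constant).
W = nRT ln(V₂/V₁) = 3.54×8.314×398×ln(0.365) = -11800 J.
Q = ΔU + W = -11800 J.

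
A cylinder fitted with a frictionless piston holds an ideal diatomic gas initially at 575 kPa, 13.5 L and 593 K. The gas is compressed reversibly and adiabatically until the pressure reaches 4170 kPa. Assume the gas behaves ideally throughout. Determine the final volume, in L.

3.28 L

Adiabatic: T₂/T₁ = (P₂/P₁)^((γ−1)/γ) ⇒ T₂ = 593×(7.25)^0.286 = 1040 K; V₂ = 3.28 L.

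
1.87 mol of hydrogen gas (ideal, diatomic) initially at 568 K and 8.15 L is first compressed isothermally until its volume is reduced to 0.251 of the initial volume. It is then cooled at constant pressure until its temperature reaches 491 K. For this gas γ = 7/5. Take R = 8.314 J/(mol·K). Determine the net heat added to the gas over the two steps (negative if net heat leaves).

P₁ = nRT₁/V₁ = 1.87×8.314×568/8.15 = 1080 kPa.
Step 1 — Isothermal: T stays 568 K; PV = const ⇒ V₂ = 2.05 L, P₂ = 4320 kPa.
ΔU = 0 (ideal gas, T constant).
W = nRT ln(V₂/V₁) = 1.87×8.314×568×ln(0.251) = -12200 J.
Q = ΔU + W = -12200 J.
State after step 1: P = 4320 kPa, V = 2.05 L, T = 568 K.
Step 2 — Isobaric: P stays 4320 kPa; V/T = const ⇒ T₂ = 491 K, V₂ = 1.77 L.
W = PΔV = 4320×(1.77−2.05) kPa·L = -1200 J.
ΔU = nCvΔT = 1.87×20.8×(491−568) = -2990 J.
Q = ΔU + W = nCpΔT = -4190 J.
Net over both steps: W = -13400 J, Q = -16400 J, ΔU = -2990 J.

-16400 J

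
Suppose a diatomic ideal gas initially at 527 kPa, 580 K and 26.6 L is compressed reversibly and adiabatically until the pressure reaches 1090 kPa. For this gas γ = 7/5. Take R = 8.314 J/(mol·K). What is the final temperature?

Adiabatic: T₂/T₁ = (P₂/P₁)^((γ−1)/γ) ⇒ T₂ = 580×(2.07)^0.286 = 714 K; V₂ = 15.8 L.

714 K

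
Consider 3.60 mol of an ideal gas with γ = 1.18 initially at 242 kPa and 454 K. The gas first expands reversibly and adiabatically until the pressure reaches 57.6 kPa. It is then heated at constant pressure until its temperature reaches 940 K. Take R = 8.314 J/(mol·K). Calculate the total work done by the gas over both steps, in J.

V₁ = nRT₁/P₁ = 3.60×8.314×454/242 = 56.2 L.
Step 1 — Adiabatic: T₂/T₁ = (P₂/P₁)^((γ−1)/γ) ⇒ T₂ = 454×(0.238)^0.153 = 365 K; V₂ = 190 L.
ΔU = nCvΔT = 3.60×46.2×(365−454) = -14800 J.
Q = 0 for an adiabatic process, so W = −ΔU = 14800 J.
State after step 1: P = 57.6 kPa, V = 190 L, T = 365 K.
Step 2 — Isobaric: P stays 57.6 kPa; V/T = const ⇒ T₂ = 940 K, V₂ = 488 L.
W = PΔV = 57.6×(488−190) kPa·L = 17200 J.
ΔU = nCvΔT = 3.60×46.2×(940−365) = 95700 J.
Q = ΔU + W = nCpΔT = 113000 J.
Net over both steps: W = 32100 J, Q = 113000 J, ΔU = 80800 J.

32100 J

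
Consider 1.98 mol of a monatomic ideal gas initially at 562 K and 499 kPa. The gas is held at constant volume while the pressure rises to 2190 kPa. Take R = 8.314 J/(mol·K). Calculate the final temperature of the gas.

V₁ = nRT₁/P₁ = 1.98×8.314×562/499 = 18.5 L.
Isochoric: V stays 18.5 L; P/T = const ⇒ T₂ = 2470 K, P₂ = 2190 kPa.

2470 K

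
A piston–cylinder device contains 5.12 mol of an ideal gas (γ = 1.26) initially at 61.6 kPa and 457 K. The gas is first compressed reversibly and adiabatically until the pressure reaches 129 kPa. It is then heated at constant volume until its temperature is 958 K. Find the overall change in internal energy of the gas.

82000 J

V₁ = nRT₁/P₁ = 5.12×8.314×457/61.6 = 316 L.
Step 1 — Adiabatic: T₂/T₁ = (P₂/P₁)^((γ−1)/γ) ⇒ T₂ = 457×(2.09)^0.206 = 532 K; V₂ = 176 L.
ΔU = nCvΔT = 5.12×32.0×(532−457) = 12300 J.
Q = 0 for an adiabatic process, so W = −ΔU = -12300 J.
State after step 1: P = 129 kPa, V = 176 L, T = 532 K.
Step 2 — Isochoric: V stays 176 L; P/T = const ⇒ T₂ = 958 K, P₂ = 232 kPa.
W = 0 (no volume change).
ΔU = nCvΔT = 5.12×32.0×(958−532) = 69700 J.
Q = ΔU = 69700 J.
Net over both steps: W = -12300 J, Q = 69700 J, ΔU = 82000 J.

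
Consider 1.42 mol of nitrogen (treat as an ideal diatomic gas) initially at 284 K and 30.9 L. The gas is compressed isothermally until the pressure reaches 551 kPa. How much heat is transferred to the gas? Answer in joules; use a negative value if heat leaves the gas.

P₁ = nRT₁/V₁ = 1.42×8.314×284/30.9 = 109 kPa.
Isothermal: T stays 284 K; PV = const ⇒ V₂ = 6.09 L, P₂ = 551 kPa.
ΔU = 0 (ideal gas, T constant).
W = nRT ln(V₂/V₁) = 1.42×8.314×284×ln(0.197) = -5450 J.
Q = ΔU + W = -5450 J.

-5450 J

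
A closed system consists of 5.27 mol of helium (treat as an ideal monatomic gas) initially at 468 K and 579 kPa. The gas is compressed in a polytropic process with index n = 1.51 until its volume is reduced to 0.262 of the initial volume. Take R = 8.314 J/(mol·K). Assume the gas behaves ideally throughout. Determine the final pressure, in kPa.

4380 kPa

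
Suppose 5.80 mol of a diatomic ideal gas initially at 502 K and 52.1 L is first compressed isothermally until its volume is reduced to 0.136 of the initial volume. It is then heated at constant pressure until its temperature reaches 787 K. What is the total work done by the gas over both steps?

-34600 J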